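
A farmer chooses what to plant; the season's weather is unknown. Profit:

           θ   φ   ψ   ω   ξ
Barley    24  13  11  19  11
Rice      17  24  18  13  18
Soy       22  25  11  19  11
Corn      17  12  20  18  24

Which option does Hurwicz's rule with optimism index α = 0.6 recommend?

Barley: 0.6·24 + 0.4·11 = 18.8
Rice: 0.6·24 + 0.4·13 = 19.6
Soy: 0.6·25 + 0.4·11 = 19.4
Corn: 0.6·24 + 0.4·12 = 19.2
Highest Hurwicz score = 19.6 → Rice.

Rice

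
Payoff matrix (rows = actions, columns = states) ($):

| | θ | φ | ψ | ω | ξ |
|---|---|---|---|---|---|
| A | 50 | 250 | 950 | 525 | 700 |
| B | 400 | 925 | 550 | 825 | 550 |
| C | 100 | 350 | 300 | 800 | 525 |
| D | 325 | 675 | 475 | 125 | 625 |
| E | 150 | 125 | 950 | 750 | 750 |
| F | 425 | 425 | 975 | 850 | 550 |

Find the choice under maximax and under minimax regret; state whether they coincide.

Row maxima: A=950, B=925, C=800, D=675, E=950, F=975
Best best-case = 975 → F.
Column bests: θ=425, φ=925, ψ=975, ω=850, ξ=750.
A regrets: 375, 675, 25, 325, 50 → max 675
B regrets: 25, 0, 425, 25, 200 → max 425
C regrets: 325, 575, 675, 50, 225 → max 675
D regrets: 100, 250, 500, 725, 125 → max 725
E regrets: 275, 800, 25, 100, 0 → max 800
F regrets: 0, 500, 0, 0, 200 → max 500
Smallest max regret = 425 → B.

maximax → F; minimax regret → B (disagree)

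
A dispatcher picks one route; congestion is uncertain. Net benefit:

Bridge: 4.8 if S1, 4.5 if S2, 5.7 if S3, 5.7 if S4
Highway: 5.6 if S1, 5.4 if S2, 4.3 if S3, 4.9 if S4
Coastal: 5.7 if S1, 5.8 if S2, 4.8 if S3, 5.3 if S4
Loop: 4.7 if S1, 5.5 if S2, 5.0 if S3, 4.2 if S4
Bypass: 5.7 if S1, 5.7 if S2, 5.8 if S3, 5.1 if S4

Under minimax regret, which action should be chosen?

Column bests: S1=5.7, S2=5.8, S3=5.8, S4=5.7.
Bridge regrets: 0.9, 1.3, 0.1, 0.0 → max 1.3
Highway regrets: 0.1, 0.4, 1.5, 0.8 → max 1.5
Coastal regrets: 0.0, 0.0, 1.0, 0.4 → max 1.0
Loop regrets: 1.0, 0.3, 0.8, 1.5 → max 1.5
Bypass regrets: 0.0, 0.1, 0.0, 0.6 → max 0.6
Smallest max regret = 0.6 → Bypass.

Bypass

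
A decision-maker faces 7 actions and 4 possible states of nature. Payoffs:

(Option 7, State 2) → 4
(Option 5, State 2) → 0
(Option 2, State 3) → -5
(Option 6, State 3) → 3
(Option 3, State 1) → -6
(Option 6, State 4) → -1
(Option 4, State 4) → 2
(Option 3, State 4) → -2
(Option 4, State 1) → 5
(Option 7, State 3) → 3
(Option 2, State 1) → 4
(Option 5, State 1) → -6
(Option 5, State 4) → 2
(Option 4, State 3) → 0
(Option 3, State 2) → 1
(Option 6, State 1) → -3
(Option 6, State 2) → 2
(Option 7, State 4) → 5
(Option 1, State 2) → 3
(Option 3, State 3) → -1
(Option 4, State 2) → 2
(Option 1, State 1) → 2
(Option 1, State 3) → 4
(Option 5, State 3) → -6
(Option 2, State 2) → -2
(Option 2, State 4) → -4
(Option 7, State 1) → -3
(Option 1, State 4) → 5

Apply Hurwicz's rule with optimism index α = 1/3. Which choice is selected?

Option 1: 1/3·5 + 2/3·2 = 3
Option 2: 1/3·4 + 2/3·(-5) = -2
Option 3: 1/3·1 + 2/3·(-6) = -11/3
Option 4: 1/3·5 + 2/3·0 = 5/3
Option 5: 1/3·2 + 2/3·(-6) = -10/3
Option 6: 1/3·3 + 2/3·(-3) = -1
Option 7: 1/3·5 + 2/3·(-3) = -1/3
Highest Hurwicz score = 3 → Option 1.

Option 1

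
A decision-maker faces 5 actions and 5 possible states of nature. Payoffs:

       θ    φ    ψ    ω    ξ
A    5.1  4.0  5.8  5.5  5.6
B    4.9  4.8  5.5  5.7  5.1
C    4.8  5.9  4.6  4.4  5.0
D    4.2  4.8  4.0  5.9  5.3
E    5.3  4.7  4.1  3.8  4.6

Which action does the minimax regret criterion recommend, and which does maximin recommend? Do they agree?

Column bests: θ=5.3, φ=5.9, ψ=5.8, ω=5.9, ξ=5.6.
A regrets: 0.2, 1.9, 0.0, 0.4, 0.0 → max 1.9
B regrets: 0.4, 1.1, 0.3, 0.2, 0.5 → max 1.1
C regrets: 0.5, 0.0, 1.2, 1.5, 0.6 → max 1.5
D regrets: 1.1, 1.1, 1.8, 0.0, 0.3 → max 1.8
E regrets: 0.0, 1.2, 1.7, 2.1, 1.0 → max 2.1
Smallest max regret = 1.1 → B.
Row minima: A=4.0, B=4.8, C=4.4, D=4.0, E=3.8
Best worst-case = 4.8 → B.

minimax regret → B; maximin → B (agree)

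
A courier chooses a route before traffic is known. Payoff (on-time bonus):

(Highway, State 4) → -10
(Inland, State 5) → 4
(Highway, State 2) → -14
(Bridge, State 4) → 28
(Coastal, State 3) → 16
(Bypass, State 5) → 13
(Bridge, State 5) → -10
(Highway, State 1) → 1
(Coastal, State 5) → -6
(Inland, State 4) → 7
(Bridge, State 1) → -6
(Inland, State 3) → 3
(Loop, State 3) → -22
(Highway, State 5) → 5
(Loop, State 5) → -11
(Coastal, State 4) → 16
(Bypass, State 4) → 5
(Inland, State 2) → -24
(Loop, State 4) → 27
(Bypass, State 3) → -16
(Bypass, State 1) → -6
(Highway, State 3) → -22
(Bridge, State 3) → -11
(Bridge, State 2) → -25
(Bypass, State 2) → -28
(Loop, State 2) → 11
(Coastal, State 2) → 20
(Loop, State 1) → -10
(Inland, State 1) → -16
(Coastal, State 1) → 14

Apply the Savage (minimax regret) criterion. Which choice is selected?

Column bests: State 1=14, State 2=20, State 3=16, State 4=28, State 5=13.
Highway regrets: 13, 34, 38, 38, 8 → max 38
Loop regrets: 24, 9, 38, 1, 24 → max 38
Coastal regrets: 0, 0, 0, 12, 19 → max 19
Inland regrets: 30, 44, 13, 21, 9 → max 44
Bypass regrets: 20, 48, 32, 23, 0 → max 48
Bridge regrets: 20, 45, 27, 0, 23 → max 45
Smallest max regret = 19 → Coastal.

Coastal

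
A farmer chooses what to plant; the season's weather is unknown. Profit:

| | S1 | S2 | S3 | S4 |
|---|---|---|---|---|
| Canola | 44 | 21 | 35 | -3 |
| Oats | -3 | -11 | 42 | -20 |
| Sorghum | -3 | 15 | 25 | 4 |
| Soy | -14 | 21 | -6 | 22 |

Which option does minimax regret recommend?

Canola

Column bests: S1=44, S2=21, S3=42, S4=22.
Canola regrets: 0, 0, 7, 25 → max 25
Oats regrets: 47, 32, 0, 42 → max 47
Sorghum regrets: 47, 6, 17, 18 → max 47
Soy regrets: 58, 0, 48, 0 → max 58
Smallest max regret = 25 → Canola.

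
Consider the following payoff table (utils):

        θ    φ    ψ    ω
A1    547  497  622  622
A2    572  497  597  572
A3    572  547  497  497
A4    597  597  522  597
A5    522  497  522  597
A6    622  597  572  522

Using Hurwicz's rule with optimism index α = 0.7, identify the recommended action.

A1: 0.7·622 + 0.3·497 = 584.5
A2: 0.7·597 + 0.3·497 = 567
A3: 0.7·572 + 0.3·497 = 549.5
A4: 0.7·597 + 0.3·522 = 574.5
A5: 0.7·597 + 0.3·497 = 567
A6: 0.7·622 + 0.3·522 = 592
Highest Hurwicz score = 592 → A6.

A6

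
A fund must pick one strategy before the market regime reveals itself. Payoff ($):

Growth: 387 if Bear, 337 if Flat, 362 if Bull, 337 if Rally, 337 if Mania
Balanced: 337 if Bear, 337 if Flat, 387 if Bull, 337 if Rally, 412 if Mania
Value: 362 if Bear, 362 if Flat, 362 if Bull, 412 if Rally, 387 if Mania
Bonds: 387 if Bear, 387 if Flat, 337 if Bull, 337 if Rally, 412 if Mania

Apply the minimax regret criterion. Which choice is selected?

Value

Column bests: Bear=387, Flat=387, Bull=387, Rally=412, Mania=412.
Growth regrets: 0, 50, 25, 75, 75 → max 75
Balanced regrets: 50, 50, 0, 75, 0 → max 75
Value regrets: 25, 25, 25, 0, 25 → max 25
Bonds regrets: 0, 0, 50, 75, 0 → max 75
Smallest max regret = 25 → Value.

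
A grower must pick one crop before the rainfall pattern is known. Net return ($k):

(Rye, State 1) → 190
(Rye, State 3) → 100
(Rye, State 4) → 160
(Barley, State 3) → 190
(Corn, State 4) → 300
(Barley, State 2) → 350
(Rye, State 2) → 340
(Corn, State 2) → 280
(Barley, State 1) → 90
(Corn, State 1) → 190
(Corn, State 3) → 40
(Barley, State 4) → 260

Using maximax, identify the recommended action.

Row maxima: Barley=350, Rye=340, Corn=300
Best best-case = 350 → Barley.

Barley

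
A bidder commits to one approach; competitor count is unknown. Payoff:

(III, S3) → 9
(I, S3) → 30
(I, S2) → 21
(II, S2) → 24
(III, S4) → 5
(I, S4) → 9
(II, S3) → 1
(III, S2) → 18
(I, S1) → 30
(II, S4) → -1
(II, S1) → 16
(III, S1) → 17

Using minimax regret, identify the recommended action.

Column bests: S1=30, S2=24, S3=30, S4=9.
I regrets: 0, 3, 0, 0 → max 3
II regrets: 14, 0, 29, 10 → max 29
III regrets: 13, 6, 21, 4 → max 21
Smallest max regret = 3 → I.

I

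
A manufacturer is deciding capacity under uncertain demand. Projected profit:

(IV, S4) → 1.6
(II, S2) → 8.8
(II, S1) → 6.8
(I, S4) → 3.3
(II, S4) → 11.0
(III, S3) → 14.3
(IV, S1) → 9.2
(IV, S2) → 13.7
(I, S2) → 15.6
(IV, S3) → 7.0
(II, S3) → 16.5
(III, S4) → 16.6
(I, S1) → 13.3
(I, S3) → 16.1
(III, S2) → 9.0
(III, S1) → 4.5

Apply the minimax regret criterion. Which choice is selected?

Column bests: S1=13.3, S2=15.6, S3=16.5, S4=16.6.
I regrets: 0.0, 0.0, 0.4, 13.3 → max 13.3
II regrets: 6.5, 6.8, 0.0, 5.6 → max 6.8
III regrets: 8.8, 6.6, 2.2, 0.0 → max 8.8
IV regrets: 4.1, 1.9, 9.5, 15.0 → max 15.0
Smallest max regret = 6.8 → II.

II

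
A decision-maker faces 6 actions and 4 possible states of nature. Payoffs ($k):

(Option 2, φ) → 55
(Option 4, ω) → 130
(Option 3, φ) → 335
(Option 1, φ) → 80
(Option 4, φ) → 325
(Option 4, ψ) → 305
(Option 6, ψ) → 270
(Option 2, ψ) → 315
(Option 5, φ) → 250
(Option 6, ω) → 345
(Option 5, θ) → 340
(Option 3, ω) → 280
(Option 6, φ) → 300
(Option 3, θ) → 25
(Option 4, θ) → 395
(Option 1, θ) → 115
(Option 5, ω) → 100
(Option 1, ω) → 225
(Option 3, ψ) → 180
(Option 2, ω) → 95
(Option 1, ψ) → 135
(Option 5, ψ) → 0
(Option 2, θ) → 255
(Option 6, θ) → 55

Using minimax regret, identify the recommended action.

Column bests: θ=395, φ=335, ψ=315, ω=345.
Option 1 regrets: 280, 255, 180, 120 → max 280
Option 2 regrets: 140, 280, 0, 250 → max 280
Option 3 regrets: 370, 0, 135, 65 → max 370
Option 4 regrets: 0, 10, 10, 215 → max 215
Option 5 regrets: 55, 85, 315, 245 → max 315
Option 6 regrets: 340, 35, 45, 0 → max 340
Smallest max regret = 215 → Option 4.

Option 4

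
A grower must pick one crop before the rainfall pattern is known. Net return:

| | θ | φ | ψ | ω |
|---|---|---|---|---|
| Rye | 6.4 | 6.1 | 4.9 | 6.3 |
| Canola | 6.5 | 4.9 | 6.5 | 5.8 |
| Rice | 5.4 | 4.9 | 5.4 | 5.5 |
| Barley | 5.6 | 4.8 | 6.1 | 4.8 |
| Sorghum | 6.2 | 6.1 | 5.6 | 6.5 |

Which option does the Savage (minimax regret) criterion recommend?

Sorghum

Column bests: θ=6.5, φ=6.1, ψ=6.5, ω=6.5.
Rye regrets: 0.1, 0.0, 1.6, 0.2 → max 1.6
Canola regrets: 0.0, 1.2, 0.0, 0.7 → max 1.2
Rice regrets: 1.1, 1.2, 1.1, 1.0 → max 1.2
Barley regrets: 0.9, 1.3, 0.4, 1.7 → max 1.7
Sorghum regrets: 0.3, 0.0, 0.9, 0.0 → max 0.9
Smallest max regret = 0.9 → Sorghum.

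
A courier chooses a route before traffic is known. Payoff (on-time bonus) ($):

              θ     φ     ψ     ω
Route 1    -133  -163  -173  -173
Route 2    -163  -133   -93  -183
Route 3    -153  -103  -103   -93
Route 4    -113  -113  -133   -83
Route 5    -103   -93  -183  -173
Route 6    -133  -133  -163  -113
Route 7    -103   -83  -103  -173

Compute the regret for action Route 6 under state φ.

Best payoff under φ is -83.
Regret = -83 − (-133) = 50.

50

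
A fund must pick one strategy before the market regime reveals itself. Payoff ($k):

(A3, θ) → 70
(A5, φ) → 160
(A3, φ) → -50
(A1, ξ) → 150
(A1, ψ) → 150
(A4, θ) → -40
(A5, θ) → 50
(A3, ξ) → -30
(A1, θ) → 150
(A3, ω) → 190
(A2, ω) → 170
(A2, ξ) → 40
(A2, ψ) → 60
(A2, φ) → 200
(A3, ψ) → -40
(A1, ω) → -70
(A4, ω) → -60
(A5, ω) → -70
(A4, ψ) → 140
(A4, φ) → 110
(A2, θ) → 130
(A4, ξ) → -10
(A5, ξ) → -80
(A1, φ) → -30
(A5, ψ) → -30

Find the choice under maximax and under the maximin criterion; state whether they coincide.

maximax → A2; maximin → A2 (agree)

Row maxima: A1=150, A2=200, A3=190, A4=140, A5=160
Best best-case = 200 → A2.
Row minima: A1=-70, A2=40, A3=-50, A4=-60, A5=-80
Best worst-case = 40 → A2.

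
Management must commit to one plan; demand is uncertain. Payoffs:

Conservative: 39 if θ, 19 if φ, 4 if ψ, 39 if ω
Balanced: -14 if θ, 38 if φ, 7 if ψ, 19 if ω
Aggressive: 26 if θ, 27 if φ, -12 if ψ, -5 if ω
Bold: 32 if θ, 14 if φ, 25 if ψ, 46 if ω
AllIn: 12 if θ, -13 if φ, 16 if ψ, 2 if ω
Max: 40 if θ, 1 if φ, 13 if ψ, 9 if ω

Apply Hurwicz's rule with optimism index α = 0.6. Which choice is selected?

Bold

Conservative: 0.6·39 + 0.4·4 = 25
Balanced: 0.6·38 + 0.4·(-14) = 17.2
Aggressive: 0.6·27 + 0.4·(-12) = 11.4
Bold: 0.6·46 + 0.4·14 = 33.2
AllIn: 0.6·16 + 0.4·(-13) = 4.4
Max: 0.6·40 + 0.4·1 = 24.4
Highest Hurwicz score = 33.2 → Bold.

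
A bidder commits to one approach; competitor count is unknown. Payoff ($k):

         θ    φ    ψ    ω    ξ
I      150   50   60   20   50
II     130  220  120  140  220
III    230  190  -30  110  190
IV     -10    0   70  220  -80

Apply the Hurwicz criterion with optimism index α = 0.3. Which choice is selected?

I: 0.3·150 + 0.7·20 = 59
II: 0.3·220 + 0.7·120 = 150
III: 0.3·230 + 0.7·(-30) = 48
IV: 0.3·220 + 0.7·(-80) = 10
Highest Hurwicz score = 150 → II.

II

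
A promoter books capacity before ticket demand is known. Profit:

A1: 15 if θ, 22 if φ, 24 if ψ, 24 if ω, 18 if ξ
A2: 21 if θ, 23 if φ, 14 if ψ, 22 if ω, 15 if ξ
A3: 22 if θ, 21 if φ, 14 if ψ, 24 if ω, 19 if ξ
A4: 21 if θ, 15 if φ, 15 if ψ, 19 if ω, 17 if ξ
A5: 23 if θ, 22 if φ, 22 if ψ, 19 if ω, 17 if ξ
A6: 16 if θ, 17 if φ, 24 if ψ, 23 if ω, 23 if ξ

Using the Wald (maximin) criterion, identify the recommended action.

Row minima: A1=15, A2=14, A3=14, A4=15, A5=17, A6=16
Best worst-case = 17 → A5.

A5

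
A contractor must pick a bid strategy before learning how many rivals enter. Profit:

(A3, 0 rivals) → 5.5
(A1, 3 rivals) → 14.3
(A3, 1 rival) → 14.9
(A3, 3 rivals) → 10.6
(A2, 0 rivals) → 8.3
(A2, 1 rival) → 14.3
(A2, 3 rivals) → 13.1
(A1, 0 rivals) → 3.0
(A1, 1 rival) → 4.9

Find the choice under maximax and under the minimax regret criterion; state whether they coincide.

maximax → A3; minimax regret → A2 (disagree)

Row maxima: A1=14.3, A2=14.3, A3=14.9
Best best-case = 14.9 → A3.
Column bests: 0 rivals=8.3, 1 rival=14.9, 3 rivals=14.3.
A1 regrets: 5.3, 10.0, 0.0 → max 10.0
A2 regrets: 0.0, 0.6, 1.2 → max 1.2
A3 regrets: 2.8, 0.0, 3.7 → max 3.7
Smallest max regret = 1.2 → A2.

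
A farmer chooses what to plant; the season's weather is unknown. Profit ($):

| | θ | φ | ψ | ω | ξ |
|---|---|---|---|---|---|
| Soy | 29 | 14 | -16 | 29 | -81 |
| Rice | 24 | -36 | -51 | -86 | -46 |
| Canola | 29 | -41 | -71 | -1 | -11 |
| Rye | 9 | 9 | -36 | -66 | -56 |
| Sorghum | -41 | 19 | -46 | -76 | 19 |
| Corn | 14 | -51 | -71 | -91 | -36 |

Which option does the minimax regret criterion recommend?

Column bests: θ=29, φ=19, ψ=-16, ω=29, ξ=19.
Soy regrets: 0, 5, 0, 0, 100 → max 100
Rice regrets: 5, 55, 35, 115, 65 → max 115
Canola regrets: 0, 60, 55, 30, 30 → max 60
Rye regrets: 20, 10, 20, 95, 75 → max 95
Sorghum regrets: 70, 0, 30, 105, 0 → max 105
Corn regrets: 15, 70, 55, 120, 55 → max 120
Smallest max regret = 60 → Canola.

Canola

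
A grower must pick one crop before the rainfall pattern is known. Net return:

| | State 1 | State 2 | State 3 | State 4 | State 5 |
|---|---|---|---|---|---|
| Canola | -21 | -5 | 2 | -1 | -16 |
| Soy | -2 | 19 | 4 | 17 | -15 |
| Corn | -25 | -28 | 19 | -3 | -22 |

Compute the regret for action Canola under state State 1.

19

Best payoff under State 1 is -2.
Regret = -2 − (-21) = 19.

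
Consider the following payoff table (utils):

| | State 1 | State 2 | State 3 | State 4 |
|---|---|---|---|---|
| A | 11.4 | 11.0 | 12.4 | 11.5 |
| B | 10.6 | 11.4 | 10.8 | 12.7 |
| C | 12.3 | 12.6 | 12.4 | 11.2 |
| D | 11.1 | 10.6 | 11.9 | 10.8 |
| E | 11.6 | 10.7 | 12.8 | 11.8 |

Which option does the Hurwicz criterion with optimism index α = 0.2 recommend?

A: 0.2·12.4 + 0.8·11.0 = 11.28
B: 0.2·12.7 + 0.8·10.6 = 11.02
C: 0.2·12.6 + 0.8·11.2 = 11.48
D: 0.2·11.9 + 0.8·10.6 = 10.86
E: 0.2·12.8 + 0.8·10.7 = 11.12
Highest Hurwicz score = 11.48 → C.

C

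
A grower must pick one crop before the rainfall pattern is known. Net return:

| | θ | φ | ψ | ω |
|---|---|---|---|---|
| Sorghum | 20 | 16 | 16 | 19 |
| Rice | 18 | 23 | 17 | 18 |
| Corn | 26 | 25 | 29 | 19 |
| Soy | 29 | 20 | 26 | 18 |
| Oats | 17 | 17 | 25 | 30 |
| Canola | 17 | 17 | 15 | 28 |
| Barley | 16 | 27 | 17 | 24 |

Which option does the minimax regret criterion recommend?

Column bests: θ=29, φ=27, ψ=29, ω=30.
Sorghum regrets: 9, 11, 13, 11 → max 13
Rice regrets: 11, 4, 12, 12 → max 12
Corn regrets: 3, 2, 0, 11 → max 11
Soy regrets: 0, 7, 3, 12 → max 12
Oats regrets: 12, 10, 4, 0 → max 12
Canola regrets: 12, 10, 14, 2 → max 14
Barley regrets: 13, 0, 12, 6 → max 13
Smallest max regret = 11 → Corn.

Corn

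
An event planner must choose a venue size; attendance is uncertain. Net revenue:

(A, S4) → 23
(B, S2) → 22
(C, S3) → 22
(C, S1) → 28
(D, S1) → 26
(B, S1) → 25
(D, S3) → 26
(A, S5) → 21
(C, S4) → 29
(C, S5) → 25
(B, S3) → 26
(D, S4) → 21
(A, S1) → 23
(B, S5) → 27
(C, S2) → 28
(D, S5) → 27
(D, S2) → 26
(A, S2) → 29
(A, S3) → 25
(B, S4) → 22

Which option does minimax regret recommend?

C

Column bests: S1=28, S2=29, S3=26, S4=29, S5=27.
A regrets: 5, 0, 1, 6, 6 → max 6
B regrets: 3, 7, 0, 7, 0 → max 7
C regrets: 0, 1, 4, 0, 2 → max 4
D regrets: 2, 3, 0, 8, 0 → max 8
Smallest max regret = 4 → C.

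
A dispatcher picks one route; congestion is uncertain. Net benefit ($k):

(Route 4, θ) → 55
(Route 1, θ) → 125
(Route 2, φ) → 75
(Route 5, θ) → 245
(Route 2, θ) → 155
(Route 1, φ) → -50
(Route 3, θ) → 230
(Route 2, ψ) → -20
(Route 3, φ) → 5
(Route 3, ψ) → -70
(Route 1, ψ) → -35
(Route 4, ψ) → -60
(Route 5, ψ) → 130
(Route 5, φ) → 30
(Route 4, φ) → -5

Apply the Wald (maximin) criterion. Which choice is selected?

Row minima: Route 1=-50, Route 2=-20, Route 3=-70, Route 4=-60, Route 5=30
Best worst-case = 30 → Route 5.

Route 5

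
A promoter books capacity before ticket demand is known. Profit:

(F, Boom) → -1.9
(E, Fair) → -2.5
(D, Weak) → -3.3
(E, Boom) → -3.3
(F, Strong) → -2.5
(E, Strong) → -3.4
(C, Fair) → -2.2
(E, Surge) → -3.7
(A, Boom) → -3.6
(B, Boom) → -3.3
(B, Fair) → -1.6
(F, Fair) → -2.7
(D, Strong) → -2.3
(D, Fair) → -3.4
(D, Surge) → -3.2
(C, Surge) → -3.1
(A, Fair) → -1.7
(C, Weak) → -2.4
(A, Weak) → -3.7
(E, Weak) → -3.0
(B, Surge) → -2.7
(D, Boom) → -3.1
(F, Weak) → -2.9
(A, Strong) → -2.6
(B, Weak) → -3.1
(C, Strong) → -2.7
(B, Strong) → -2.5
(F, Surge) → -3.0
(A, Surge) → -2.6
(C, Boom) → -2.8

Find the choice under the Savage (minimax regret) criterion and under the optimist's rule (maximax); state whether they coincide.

minimax regret → C; maximax → B (disagree)

Column bests: Weak=-2.4, Fair=-1.6, Strong=-2.3, Boom=-1.9, Surge=-2.6.
A regrets: 1.3, 0.1, 0.3, 1.7, 0.0 → max 1.7
B regrets: 0.7, 0.0, 0.2, 1.4, 0.1 → max 1.4
C regrets: 0.0, 0.6, 0.4, 0.9, 0.5 → max 0.9
D regrets: 0.9, 1.8, 0.0, 1.2, 0.6 → max 1.8
E regrets: 0.6, 0.9, 1.1, 1.4, 1.1 → max 1.4
F regrets: 0.5, 1.1, 0.2, 0.0, 0.4 → max 1.1
Smallest max regret = 0.9 → C.
Row maxima: A=-1.7, B=-1.6, C=-2.2, D=-2.3, E=-2.5, F=-1.9
Best best-case = -1.6 → B.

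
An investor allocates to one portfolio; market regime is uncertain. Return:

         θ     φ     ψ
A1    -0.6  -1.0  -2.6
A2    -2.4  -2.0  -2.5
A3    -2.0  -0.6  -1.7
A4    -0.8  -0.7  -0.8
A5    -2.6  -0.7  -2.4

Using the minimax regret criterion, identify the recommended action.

Column bests: θ=-0.6, φ=-0.6, ψ=-0.8.
A1 regrets: 0.0, 0.4, 1.8 → max 1.8
A2 regrets: 1.8, 1.4, 1.7 → max 1.8
A3 regrets: 1.4, 0.0, 0.9 → max 1.4
A4 regrets: 0.2, 0.1, 0.0 → max 0.2
A5 regrets: 2.0, 0.1, 1.6 → max 2.0
Smallest max regret = 0.2 → A4.

A4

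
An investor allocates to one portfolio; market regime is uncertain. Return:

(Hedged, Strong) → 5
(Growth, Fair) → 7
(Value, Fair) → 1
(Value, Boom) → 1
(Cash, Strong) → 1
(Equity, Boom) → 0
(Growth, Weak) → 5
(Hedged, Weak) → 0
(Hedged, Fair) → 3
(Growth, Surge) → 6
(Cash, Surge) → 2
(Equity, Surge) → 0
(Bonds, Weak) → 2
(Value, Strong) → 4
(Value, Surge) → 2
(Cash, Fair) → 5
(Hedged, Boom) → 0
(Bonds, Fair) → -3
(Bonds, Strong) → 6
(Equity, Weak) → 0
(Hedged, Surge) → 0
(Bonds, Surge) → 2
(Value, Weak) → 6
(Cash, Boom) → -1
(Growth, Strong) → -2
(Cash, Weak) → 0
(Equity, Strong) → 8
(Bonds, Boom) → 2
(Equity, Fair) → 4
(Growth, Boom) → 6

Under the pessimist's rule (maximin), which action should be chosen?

Row minima: Hedged=0, Cash=-1, Equity=0, Value=1, Bonds=-3, Growth=-2
Best worst-case = 1 → Value.

Value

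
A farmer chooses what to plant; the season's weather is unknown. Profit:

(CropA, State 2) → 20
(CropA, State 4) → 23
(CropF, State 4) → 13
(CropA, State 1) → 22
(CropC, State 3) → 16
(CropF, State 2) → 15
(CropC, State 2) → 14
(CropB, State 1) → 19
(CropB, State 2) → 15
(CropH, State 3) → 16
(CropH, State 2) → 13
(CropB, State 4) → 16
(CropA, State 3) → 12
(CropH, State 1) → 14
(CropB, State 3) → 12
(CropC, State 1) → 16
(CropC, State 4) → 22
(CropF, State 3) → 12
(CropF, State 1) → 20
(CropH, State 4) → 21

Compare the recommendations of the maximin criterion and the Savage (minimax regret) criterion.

maximin → CropC; minimax regret → CropA (disagree)

Row minima: CropA=12, CropB=12, CropH=13, CropC=14, CropF=12
Best worst-case = 14 → CropC.
Column bests: State 1=22, State 2=20, State 3=16, State 4=23.
CropA regrets: 0, 0, 4, 0 → max 4
CropB regrets: 3, 5, 4, 7 → max 7
CropH regrets: 8, 7, 0, 2 → max 8
CropC regrets: 6, 6, 0, 1 → max 6
CropF regrets: 2, 5, 4, 10 → max 10
Smallest max regret = 4 → CropA.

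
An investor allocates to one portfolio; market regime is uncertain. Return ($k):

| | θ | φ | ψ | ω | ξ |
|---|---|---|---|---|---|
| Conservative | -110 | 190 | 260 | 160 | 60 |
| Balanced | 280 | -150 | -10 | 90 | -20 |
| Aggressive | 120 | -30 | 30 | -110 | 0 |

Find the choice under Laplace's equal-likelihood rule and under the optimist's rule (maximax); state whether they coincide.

laplace → Conservative; maximax → Balanced (disagree)

Row averages: Conservative=112, Balanced=38, Aggressive=2
Highest average = 112 → Conservative.
Row maxima: Conservative=260, Balanced=280, Aggressive=120
Best best-case = 280 → Balanced.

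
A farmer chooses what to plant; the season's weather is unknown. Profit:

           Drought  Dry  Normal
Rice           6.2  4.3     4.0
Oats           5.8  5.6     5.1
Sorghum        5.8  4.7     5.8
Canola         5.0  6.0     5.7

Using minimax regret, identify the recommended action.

Oats

Column bests: Drought=6.2, Dry=6.0, Normal=5.8.
Rice regrets: 0.0, 1.7, 1.8 → max 1.8
Oats regrets: 0.4, 0.4, 0.7 → max 0.7
Sorghum regrets: 0.4, 1.3, 0.0 → max 1.3
Canola regrets: 1.2, 0.0, 0.1 → max 1.2
Smallest max regret = 0.7 → Oats.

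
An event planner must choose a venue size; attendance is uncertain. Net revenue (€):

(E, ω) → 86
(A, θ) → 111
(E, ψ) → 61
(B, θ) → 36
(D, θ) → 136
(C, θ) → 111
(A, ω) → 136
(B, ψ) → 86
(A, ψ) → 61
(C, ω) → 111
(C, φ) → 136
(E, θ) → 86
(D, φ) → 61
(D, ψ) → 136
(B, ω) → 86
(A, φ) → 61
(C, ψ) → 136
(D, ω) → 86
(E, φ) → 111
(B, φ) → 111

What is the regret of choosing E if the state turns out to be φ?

Best payoff under φ is 136.
Regret = 136 − 111 = 25.

25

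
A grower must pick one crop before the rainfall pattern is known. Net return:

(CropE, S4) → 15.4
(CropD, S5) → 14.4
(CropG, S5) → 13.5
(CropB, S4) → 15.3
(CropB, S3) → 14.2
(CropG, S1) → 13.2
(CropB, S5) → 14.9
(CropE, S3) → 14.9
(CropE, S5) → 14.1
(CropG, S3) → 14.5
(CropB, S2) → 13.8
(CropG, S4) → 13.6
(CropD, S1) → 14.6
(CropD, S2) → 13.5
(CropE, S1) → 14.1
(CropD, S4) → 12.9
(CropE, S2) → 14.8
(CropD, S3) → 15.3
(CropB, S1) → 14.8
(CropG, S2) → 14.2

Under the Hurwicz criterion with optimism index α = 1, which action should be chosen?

CropE: 1·15.4 + 0·14.1 = 15.4
CropD: 1·15.3 + 0·12.9 = 15.3
CropG: 1·14.5 + 0·13.2 = 14.5
CropB: 1·15.3 + 0·13.8 = 15.3
Highest Hurwicz score = 15.4 → CropE.

CropE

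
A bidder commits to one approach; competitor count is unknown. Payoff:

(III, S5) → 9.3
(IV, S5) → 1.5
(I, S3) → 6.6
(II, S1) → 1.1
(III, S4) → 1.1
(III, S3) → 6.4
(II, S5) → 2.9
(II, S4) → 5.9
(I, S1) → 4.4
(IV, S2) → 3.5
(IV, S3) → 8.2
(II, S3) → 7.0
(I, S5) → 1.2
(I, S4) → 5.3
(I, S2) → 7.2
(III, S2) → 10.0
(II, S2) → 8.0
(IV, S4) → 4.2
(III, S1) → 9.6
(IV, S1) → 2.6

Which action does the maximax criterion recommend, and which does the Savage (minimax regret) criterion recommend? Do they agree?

Row maxima: I=7.2, II=8.0, III=10.0, IV=8.2
Best best-case = 10.0 → III.
Column bests: S1=9.6, S2=10.0, S3=8.2, S4=5.9, S5=9.3.
I regrets: 5.2, 2.8, 1.6, 0.6, 8.1 → max 8.1
II regrets: 8.5, 2.0, 1.2, 0.0, 6.4 → max 8.5
III regrets: 0.0, 0.0, 1.8, 4.8, 0.0 → max 4.8
IV regrets: 7.0, 6.5, 0.0, 1.7, 7.8 → max 7.8
Smallest max regret = 4.8 → III.

maximax → III; minimax regret → III (agree)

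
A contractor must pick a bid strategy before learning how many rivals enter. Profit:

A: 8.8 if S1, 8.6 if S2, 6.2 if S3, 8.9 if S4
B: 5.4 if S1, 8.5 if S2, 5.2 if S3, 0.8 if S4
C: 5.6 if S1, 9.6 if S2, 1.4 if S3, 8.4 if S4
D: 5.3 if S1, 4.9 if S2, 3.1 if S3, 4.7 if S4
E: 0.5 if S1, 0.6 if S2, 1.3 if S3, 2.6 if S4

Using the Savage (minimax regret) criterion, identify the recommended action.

Column bests: S1=8.8, S2=9.6, S3=6.2, S4=8.9.
A regrets: 0.0, 1.0, 0.0, 0.0 → max 1.0
B regrets: 3.4, 1.1, 1.0, 8.1 → max 8.1
C regrets: 3.2, 0.0, 4.8, 0.5 → max 4.8
D regrets: 3.5, 4.7, 3.1, 4.2 → max 4.7
E regrets: 8.3, 9.0, 4.9, 6.3 → max 9.0
Smallest max regret = 1.0 → A.

A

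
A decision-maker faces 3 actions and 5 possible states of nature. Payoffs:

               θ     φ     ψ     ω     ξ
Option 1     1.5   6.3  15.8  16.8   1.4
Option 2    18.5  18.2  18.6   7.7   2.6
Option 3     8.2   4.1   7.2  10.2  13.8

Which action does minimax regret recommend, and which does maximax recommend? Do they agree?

Column bests: θ=18.5, φ=18.2, ψ=18.6, ω=16.8, ξ=13.8.
Option 1 regrets: 17.0, 11.9, 2.8, 0.0, 12.4 → max 17.0
Option 2 regrets: 0.0, 0.0, 0.0, 9.1, 11.2 → max 11.2
Option 3 regrets: 10.3, 14.1, 11.4, 6.6, 0.0 → max 14.1
Smallest max regret = 11.2 → Option 2.
Row maxima: Option 1=16.8, Option 2=18.6, Option 3=13.8
Best best-case = 18.6 → Option 2.

minimax regret → Option 2; maximax → Option 2 (agree)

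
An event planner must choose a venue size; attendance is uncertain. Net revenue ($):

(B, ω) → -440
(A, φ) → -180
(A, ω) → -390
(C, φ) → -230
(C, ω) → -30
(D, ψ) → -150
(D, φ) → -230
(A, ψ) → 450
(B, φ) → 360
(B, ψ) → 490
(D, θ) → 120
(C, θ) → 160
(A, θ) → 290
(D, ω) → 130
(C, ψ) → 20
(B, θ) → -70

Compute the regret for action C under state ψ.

Best payoff under ψ is 490.
Regret = 490 − 20 = 470.

470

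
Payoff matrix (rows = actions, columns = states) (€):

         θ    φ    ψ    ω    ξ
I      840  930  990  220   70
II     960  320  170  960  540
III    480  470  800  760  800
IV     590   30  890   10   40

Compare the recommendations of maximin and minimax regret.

Row minima: I=70, II=170, III=470, IV=10
Best worst-case = 470 → III.
Column bests: θ=960, φ=930, ψ=990, ω=960, ξ=800.
I regrets: 120, 0, 0, 740, 730 → max 740
II regrets: 0, 610, 820, 0, 260 → max 820
III regrets: 480, 460, 190, 200, 0 → max 480
IV regrets: 370, 900, 100, 950, 760 → max 950
Smallest max regret = 480 → III.

maximin → III; minimax regret → III (agree)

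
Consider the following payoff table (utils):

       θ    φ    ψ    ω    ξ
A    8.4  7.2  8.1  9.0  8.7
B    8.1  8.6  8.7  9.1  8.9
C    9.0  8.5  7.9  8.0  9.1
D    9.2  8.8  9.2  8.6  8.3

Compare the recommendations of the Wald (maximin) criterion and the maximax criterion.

maximin → D; maximax → D (agree)

Row minima: A=7.2, B=8.1, C=7.9, D=8.3
Best worst-case = 8.3 → D.
Row maxima: A=9.0, B=9.1, C=9.1, D=9.2
Best best-case = 9.2 → D.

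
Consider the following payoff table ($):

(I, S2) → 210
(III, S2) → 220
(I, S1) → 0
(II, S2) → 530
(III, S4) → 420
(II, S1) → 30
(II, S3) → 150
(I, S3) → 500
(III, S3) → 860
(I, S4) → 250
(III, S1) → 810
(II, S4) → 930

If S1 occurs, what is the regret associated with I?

810

Best payoff under S1 is 810.
Regret = 810 − 0 = 810.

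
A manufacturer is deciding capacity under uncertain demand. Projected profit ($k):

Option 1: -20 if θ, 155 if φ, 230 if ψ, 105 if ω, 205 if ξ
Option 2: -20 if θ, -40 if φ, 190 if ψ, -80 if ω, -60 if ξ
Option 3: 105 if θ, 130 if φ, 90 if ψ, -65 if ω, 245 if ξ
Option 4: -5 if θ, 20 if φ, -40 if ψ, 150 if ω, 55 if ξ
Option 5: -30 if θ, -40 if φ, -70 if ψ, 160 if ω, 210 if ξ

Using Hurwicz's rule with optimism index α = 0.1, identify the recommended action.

Option 1: 0.1·230 + 0.9·(-20) = 5
Option 2: 0.1·190 + 0.9·(-80) = -53
Option 3: 0.1·245 + 0.9·(-65) = -34
Option 4: 0.1·150 + 0.9·(-40) = -21
Option 5: 0.1·210 + 0.9·(-70) = -42
Highest Hurwicz score = 5 → Option 1.

Option 1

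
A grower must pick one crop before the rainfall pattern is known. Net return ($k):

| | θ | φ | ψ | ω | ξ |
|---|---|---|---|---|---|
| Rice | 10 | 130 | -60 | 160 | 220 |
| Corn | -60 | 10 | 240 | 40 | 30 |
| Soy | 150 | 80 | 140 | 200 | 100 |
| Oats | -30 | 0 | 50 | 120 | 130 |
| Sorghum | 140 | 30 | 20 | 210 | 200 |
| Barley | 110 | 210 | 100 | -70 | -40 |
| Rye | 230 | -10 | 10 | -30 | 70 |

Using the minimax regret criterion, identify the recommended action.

Column bests: θ=230, φ=210, ψ=240, ω=210, ξ=220.
Rice regrets: 220, 80, 300, 50, 0 → max 300
Corn regrets: 290, 200, 0, 170, 190 → max 290
Soy regrets: 80, 130, 100, 10, 120 → max 130
Oats regrets: 260, 210, 190, 90, 90 → max 260
Sorghum regrets: 90, 180, 220, 0, 20 → max 220
Barley regrets: 120, 0, 140, 280, 260 → max 280
Rye regrets: 0, 220, 230, 240, 150 → max 240
Smallest max regret = 130 → Soy.

Soy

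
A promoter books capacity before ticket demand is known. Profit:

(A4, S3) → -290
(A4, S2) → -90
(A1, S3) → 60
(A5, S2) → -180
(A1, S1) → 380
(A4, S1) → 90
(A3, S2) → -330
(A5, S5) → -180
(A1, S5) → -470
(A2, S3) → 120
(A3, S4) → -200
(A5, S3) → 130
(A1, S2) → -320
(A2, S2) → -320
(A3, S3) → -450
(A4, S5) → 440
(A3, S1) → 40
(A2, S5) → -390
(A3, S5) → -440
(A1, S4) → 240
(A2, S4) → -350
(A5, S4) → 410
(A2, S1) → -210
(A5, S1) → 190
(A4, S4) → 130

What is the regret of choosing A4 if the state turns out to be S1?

Best payoff under S1 is 380.
Regret = 380 − 90 = 290.

290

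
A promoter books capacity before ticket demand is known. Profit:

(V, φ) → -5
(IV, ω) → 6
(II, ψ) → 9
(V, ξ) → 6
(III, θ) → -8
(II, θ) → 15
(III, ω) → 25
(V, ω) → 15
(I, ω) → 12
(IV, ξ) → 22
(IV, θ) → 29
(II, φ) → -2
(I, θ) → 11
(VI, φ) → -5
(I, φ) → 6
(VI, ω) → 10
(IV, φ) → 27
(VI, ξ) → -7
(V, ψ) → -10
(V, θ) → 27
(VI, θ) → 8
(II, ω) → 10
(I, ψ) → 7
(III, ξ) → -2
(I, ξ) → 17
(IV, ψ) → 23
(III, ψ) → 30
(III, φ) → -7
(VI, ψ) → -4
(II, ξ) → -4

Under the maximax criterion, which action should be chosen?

III

Row maxima: I=17, II=15, III=30, IV=29, V=27, VI=10
Best best-case = 30 → III.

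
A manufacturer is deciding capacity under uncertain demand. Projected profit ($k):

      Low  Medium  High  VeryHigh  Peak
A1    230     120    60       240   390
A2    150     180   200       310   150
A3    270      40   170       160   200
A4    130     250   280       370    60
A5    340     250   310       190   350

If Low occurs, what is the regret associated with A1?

110

Best payoff under Low is 340.
Regret = 340 − 230 = 110.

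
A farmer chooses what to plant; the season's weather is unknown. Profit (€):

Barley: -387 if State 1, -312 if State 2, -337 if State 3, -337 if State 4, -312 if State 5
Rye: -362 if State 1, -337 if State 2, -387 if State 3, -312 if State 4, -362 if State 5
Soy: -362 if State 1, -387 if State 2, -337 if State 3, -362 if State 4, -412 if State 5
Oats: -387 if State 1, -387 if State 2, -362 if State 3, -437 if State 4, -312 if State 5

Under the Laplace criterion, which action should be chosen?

Row averages: Barley=-337, Rye=-352, Soy=-372, Oats=-377
Highest average = -337 → Barley.

Barley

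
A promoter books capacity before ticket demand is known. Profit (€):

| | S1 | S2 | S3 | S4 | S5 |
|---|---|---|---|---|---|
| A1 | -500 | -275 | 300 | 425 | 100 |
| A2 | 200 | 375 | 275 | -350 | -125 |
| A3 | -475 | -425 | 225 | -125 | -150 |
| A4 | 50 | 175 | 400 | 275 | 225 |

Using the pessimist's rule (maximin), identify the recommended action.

A4

Row minima: A1=-500, A2=-350, A3=-475, A4=50
Best worst-case = 50 → A4.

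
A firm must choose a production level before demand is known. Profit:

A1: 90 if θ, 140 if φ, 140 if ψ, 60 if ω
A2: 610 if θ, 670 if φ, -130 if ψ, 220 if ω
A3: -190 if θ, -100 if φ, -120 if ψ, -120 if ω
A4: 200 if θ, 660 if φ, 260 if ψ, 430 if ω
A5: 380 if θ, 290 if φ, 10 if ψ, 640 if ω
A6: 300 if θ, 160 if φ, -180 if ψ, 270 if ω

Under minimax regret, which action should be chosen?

Column bests: θ=610, φ=670, ψ=260, ω=640.
A1 regrets: 520, 530, 120, 580 → max 580
A2 regrets: 0, 0, 390, 420 → max 420
A3 regrets: 800, 770, 380, 760 → max 800
A4 regrets: 410, 10, 0, 210 → max 410
A5 regrets: 230, 380, 250, 0 → max 380
A6 regrets: 310, 510, 440, 370 → max 510
Smallest max regret = 380 → A5.

A5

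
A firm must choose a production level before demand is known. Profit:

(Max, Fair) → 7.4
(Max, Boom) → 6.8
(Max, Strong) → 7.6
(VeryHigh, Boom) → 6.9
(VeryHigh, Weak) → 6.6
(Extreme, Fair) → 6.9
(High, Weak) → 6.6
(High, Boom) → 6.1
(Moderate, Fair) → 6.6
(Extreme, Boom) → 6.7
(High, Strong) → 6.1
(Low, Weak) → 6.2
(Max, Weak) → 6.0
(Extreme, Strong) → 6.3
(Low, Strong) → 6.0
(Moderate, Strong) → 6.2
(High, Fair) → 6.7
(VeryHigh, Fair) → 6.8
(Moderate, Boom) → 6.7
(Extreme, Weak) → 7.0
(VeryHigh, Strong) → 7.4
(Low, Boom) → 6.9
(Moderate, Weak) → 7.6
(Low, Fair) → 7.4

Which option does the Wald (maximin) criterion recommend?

Row minima: Low=6.0, Moderate=6.2, High=6.1, VeryHigh=6.6, Extreme=6.3, Max=6.0
Best worst-case = 6.6 → VeryHigh.

VeryHigh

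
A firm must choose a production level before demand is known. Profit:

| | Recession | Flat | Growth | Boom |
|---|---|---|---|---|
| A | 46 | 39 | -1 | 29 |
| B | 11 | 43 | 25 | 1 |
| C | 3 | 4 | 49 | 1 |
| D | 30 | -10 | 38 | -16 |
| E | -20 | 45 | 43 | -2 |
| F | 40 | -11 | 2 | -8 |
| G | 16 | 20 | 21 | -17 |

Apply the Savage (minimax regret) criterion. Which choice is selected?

Column bests: Recession=46, Flat=45, Growth=49, Boom=29.
A regrets: 0, 6, 50, 0 → max 50
B regrets: 35, 2, 24, 28 → max 35
C regrets: 43, 41, 0, 28 → max 43
D regrets: 16, 55, 11, 45 → max 55
E regrets: 66, 0, 6, 31 → max 66
F regrets: 6, 56, 47, 37 → max 56
G regrets: 30, 25, 28, 46 → max 46
Smallest max regret = 35 → B.

B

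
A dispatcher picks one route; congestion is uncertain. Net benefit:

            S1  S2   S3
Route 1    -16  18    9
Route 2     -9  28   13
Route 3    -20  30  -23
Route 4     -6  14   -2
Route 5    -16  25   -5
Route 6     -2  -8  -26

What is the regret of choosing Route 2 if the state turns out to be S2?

2

Best payoff under S2 is 30.
Regret = 30 − 28 = 2.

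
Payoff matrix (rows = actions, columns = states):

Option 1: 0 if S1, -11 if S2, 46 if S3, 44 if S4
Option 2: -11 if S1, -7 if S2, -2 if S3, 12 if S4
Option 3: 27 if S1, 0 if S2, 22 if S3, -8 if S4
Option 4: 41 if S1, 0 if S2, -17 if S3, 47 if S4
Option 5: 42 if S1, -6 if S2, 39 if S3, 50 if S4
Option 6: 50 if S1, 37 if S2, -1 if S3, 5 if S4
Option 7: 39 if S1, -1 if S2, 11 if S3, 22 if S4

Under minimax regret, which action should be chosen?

Option 7

Column bests: S1=50, S2=37, S3=46, S4=50.
Option 1 regrets: 50, 48, 0, 6 → max 50
Option 2 regrets: 61, 44, 48, 38 → max 61
Option 3 regrets: 23, 37, 24, 58 → max 58
Option 4 regrets: 9, 37, 63, 3 → max 63
Option 5 regrets: 8, 43, 7, 0 → max 43
Option 6 regrets: 0, 0, 47, 45 → max 47
Option 7 regrets: 11, 38, 35, 28 → max 38
Smallest max regret = 38 → Option 7.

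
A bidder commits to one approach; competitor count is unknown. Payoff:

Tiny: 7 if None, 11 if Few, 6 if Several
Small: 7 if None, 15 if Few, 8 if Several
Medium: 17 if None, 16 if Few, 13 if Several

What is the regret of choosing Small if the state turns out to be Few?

1

Best payoff under Few is 16.
Regret = 16 − 15 = 1.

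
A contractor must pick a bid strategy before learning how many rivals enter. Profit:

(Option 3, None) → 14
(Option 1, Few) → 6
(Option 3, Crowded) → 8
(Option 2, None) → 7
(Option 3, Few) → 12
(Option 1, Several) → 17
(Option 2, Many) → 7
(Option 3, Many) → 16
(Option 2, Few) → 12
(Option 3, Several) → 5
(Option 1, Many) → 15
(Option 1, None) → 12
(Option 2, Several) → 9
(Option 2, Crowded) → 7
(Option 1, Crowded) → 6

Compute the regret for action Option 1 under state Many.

Best payoff under Many is 16.
Regret = 16 − 15 = 1.

1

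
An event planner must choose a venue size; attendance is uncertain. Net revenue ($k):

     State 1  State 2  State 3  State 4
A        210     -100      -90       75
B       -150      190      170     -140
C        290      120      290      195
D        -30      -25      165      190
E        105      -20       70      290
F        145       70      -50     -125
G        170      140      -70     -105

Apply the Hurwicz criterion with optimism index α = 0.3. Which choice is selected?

C

A: 0.3·210 + 0.7·(-100) = -7
B: 0.3·190 + 0.7·(-150) = -48
C: 0.3·290 + 0.7·120 = 171
D: 0.3·190 + 0.7·(-30) = 36
E: 0.3·290 + 0.7·(-20) = 73
F: 0.3·145 + 0.7·(-125) = -44
G: 0.3·170 + 0.7·(-105) = -22.5
Highest Hurwicz score = 171 → C.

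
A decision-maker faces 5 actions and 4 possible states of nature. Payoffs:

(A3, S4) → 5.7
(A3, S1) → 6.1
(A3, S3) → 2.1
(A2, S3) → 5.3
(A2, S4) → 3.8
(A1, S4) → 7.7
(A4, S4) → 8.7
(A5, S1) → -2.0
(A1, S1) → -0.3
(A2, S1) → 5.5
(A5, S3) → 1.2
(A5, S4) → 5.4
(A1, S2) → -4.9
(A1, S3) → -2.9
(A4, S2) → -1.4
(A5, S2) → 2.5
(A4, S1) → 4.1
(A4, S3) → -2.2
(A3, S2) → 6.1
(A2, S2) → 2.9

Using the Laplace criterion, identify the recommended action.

Row averages: A1=-0.1, A2=4.375, A3=5, A4=2.3, A5=1.775
Highest average = 5 → A3.

A3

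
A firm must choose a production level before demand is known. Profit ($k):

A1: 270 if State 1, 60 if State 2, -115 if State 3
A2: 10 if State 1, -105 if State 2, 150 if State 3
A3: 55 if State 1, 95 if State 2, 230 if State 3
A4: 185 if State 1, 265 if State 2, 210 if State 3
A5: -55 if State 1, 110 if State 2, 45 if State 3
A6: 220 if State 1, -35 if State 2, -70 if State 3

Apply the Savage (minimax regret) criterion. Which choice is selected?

Column bests: State 1=270, State 2=265, State 3=230.
A1 regrets: 0, 205, 345 → max 345
A2 regrets: 260, 370, 80 → max 370
A3 regrets: 215, 170, 0 → max 215
A4 regrets: 85, 0, 20 → max 85
A5 regrets: 325, 155, 185 → max 325
A6 regrets: 50, 300, 300 → max 300
Smallest max regret = 85 → A4.

A4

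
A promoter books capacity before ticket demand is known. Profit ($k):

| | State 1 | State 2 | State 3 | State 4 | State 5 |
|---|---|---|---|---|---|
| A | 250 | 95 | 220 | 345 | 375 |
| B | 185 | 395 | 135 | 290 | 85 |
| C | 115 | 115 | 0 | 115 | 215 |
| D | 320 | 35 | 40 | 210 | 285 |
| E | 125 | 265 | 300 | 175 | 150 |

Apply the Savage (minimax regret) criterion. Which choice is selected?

E

Column bests: State 1=320, State 2=395, State 3=300, State 4=345, State 5=375.
A regrets: 70, 300, 80, 0, 0 → max 300
B regrets: 135, 0, 165, 55, 290 → max 290
C regrets: 205, 280, 300, 230, 160 → max 300
D regrets: 0, 360, 260, 135, 90 → max 360
E regrets: 195, 130, 0, 170, 225 → max 225
Smallest max regret = 225 → E.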